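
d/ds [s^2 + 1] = 2*s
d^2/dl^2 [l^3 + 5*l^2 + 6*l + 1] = 6*l + 10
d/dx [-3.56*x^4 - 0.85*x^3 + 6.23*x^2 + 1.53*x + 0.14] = -14.24*x^3 - 2.55*x^2 + 12.46*x + 1.53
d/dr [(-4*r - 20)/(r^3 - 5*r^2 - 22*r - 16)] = 8*(r^3 + 5*r^2 - 25*r - 47)/(r^6 - 10*r^5 - 19*r^4 + 188*r^3 + 644*r^2 + 704*r + 256)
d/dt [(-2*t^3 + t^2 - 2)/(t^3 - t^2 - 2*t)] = (t^4 + 8*t^3 + 4*t^2 - 4*t - 4)/(t^2*(t^4 - 2*t^3 - 3*t^2 + 4*t + 4))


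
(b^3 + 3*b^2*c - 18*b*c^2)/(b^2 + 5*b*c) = (b^2 + 3*b*c - 18*c^2)/(b + 5*c)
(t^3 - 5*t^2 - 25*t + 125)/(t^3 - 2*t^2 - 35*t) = (t^2 - 10*t + 25)/(t*(t - 7))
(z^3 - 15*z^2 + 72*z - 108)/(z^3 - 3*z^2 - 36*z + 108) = (z - 6)/(z + 6)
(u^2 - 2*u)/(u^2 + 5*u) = (u - 2)/(u + 5)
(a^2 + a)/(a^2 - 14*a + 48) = a*(a + 1)/(a^2 - 14*a + 48)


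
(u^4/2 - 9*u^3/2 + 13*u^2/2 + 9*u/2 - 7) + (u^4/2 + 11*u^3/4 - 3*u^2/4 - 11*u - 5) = u^4 - 7*u^3/4 + 23*u^2/4 - 13*u/2 - 12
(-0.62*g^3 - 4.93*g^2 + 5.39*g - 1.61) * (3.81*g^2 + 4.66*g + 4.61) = -2.3622*g^5 - 21.6725*g^4 - 5.2961*g^3 - 3.744*g^2 + 17.3453*g - 7.4221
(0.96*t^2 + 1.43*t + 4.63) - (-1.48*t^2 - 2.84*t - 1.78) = 2.44*t^2 + 4.27*t + 6.41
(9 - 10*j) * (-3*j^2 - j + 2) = 30*j^3 - 17*j^2 - 29*j + 18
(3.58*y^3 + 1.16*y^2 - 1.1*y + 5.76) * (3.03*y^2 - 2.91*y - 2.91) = 10.8474*y^5 - 6.903*y^4 - 17.1264*y^3 + 17.2782*y^2 - 13.5606*y - 16.7616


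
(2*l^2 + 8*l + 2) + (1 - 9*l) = 2*l^2 - l + 3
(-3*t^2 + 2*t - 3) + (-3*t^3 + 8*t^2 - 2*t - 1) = -3*t^3 + 5*t^2 - 4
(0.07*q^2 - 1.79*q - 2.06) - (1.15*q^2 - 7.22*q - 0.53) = -1.08*q^2 + 5.43*q - 1.53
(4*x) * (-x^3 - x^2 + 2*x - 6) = -4*x^4 - 4*x^3 + 8*x^2 - 24*x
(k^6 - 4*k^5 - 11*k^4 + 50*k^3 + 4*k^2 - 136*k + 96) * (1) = k^6 - 4*k^5 - 11*k^4 + 50*k^3 + 4*k^2 - 136*k + 96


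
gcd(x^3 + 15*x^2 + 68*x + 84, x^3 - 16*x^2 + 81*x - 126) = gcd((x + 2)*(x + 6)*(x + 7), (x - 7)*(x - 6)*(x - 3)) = 1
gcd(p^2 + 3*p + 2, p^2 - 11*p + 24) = 1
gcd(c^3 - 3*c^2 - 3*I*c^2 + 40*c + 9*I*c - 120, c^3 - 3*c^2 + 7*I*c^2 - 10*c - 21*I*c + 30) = c^2 + c*(-3 + 5*I) - 15*I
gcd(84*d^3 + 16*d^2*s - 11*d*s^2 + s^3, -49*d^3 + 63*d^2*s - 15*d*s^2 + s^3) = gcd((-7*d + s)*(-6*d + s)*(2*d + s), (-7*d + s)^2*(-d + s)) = -7*d + s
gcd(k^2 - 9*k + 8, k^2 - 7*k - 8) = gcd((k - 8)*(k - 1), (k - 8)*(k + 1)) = k - 8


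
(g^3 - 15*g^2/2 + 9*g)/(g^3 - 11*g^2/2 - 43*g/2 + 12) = g*(2*g^2 - 15*g + 18)/(2*g^3 - 11*g^2 - 43*g + 24)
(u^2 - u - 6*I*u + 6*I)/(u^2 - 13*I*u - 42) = (u - 1)/(u - 7*I)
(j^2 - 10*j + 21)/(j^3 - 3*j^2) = (j - 7)/j^2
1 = 1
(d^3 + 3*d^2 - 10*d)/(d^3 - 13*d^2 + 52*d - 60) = d*(d + 5)/(d^2 - 11*d + 30)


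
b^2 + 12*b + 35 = (b + 5)*(b + 7)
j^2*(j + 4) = j^3 + 4*j^2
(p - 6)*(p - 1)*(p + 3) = p^3 - 4*p^2 - 15*p + 18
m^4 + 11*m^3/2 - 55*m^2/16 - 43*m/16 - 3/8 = (m - 1)*(m + 1/4)^2*(m + 6)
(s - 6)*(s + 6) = s^2 - 36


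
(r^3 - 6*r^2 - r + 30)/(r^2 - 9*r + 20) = (r^2 - r - 6)/(r - 4)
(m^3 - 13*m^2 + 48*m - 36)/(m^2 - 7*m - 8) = (-m^3 + 13*m^2 - 48*m + 36)/(-m^2 + 7*m + 8)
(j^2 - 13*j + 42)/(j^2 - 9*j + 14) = (j - 6)/(j - 2)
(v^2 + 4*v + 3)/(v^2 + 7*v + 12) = (v + 1)/(v + 4)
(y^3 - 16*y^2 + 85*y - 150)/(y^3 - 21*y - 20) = (y^2 - 11*y + 30)/(y^2 + 5*y + 4)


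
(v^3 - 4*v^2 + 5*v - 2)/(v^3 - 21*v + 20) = (v^2 - 3*v + 2)/(v^2 + v - 20)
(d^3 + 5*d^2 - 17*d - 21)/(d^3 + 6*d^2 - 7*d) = (d^2 - 2*d - 3)/(d*(d - 1))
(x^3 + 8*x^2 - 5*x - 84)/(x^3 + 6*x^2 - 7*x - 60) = (x + 7)/(x + 5)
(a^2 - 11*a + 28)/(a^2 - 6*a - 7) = (a - 4)/(a + 1)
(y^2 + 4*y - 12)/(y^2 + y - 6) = (y + 6)/(y + 3)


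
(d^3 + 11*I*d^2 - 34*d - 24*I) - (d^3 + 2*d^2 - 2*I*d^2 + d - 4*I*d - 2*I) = -2*d^2 + 13*I*d^2 - 35*d + 4*I*d - 22*I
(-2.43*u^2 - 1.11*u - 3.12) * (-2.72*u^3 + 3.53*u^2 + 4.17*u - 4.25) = 6.6096*u^5 - 5.5587*u^4 - 5.565*u^3 - 5.3148*u^2 - 8.2929*u + 13.26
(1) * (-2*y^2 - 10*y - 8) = -2*y^2 - 10*y - 8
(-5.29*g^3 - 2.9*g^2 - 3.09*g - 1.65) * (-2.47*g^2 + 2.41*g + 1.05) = 13.0663*g^5 - 5.5859*g^4 - 4.9112*g^3 - 6.4164*g^2 - 7.221*g - 1.7325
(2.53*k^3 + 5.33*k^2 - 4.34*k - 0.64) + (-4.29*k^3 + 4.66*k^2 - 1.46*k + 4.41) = -1.76*k^3 + 9.99*k^2 - 5.8*k + 3.77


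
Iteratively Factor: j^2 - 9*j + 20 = (j - 5)*(j - 4)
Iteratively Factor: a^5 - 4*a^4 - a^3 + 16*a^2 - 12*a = (a)*(a^4 - 4*a^3 - a^2 + 16*a - 12) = a*(a + 2)*(a^3 - 6*a^2 + 11*a - 6) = a*(a - 1)*(a + 2)*(a^2 - 5*a + 6) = a*(a - 3)*(a - 1)*(a + 2)*(a - 2)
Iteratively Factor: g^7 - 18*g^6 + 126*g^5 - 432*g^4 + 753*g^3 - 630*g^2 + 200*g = (g - 5)*(g^6 - 13*g^5 + 61*g^4 - 127*g^3 + 118*g^2 - 40*g) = (g - 5)*(g - 1)*(g^5 - 12*g^4 + 49*g^3 - 78*g^2 + 40*g) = (g - 5)^2*(g - 1)*(g^4 - 7*g^3 + 14*g^2 - 8*g) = (g - 5)^2*(g - 4)*(g - 1)*(g^3 - 3*g^2 + 2*g) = (g - 5)^2*(g - 4)*(g - 1)^2*(g^2 - 2*g) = (g - 5)^2*(g - 4)*(g - 2)*(g - 1)^2*(g)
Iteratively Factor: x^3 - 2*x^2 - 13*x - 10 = (x + 2)*(x^2 - 4*x - 5) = (x - 5)*(x + 2)*(x + 1)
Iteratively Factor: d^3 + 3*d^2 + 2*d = (d + 2)*(d^2 + d) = d*(d + 2)*(d + 1)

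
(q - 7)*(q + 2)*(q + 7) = q^3 + 2*q^2 - 49*q - 98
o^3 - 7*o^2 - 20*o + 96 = (o - 8)*(o - 3)*(o + 4)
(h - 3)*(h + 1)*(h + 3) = h^3 + h^2 - 9*h - 9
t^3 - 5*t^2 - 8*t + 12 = (t - 6)*(t - 1)*(t + 2)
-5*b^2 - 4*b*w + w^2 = (-5*b + w)*(b + w)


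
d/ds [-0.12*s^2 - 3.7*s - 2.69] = -0.24*s - 3.7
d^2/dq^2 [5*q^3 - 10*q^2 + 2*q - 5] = 30*q - 20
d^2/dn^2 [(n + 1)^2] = 2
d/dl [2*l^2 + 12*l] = 4*l + 12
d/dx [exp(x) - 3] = exp(x)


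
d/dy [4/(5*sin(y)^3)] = -12*cos(y)/(5*sin(y)^4)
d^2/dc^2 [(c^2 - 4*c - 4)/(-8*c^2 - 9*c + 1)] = 2*(328*c^3 + 744*c^2 + 960*c + 391)/(512*c^6 + 1728*c^5 + 1752*c^4 + 297*c^3 - 219*c^2 + 27*c - 1)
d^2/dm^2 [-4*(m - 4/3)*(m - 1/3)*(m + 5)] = -24*m - 80/3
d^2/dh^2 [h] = 0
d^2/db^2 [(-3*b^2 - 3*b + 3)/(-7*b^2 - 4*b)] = 6*(21*b^3 - 147*b^2 - 84*b - 16)/(b^3*(343*b^3 + 588*b^2 + 336*b + 64))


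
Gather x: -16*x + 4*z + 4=-16*x + 4*z + 4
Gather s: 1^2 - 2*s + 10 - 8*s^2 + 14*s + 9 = -8*s^2 + 12*s + 20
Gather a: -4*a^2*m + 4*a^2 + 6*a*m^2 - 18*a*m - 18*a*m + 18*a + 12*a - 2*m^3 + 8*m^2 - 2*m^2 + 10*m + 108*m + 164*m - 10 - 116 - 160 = a^2*(4 - 4*m) + a*(6*m^2 - 36*m + 30) - 2*m^3 + 6*m^2 + 282*m - 286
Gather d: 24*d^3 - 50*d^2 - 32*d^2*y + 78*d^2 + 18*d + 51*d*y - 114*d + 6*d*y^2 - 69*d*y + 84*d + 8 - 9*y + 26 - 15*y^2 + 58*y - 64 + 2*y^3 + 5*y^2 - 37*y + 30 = 24*d^3 + d^2*(28 - 32*y) + d*(6*y^2 - 18*y - 12) + 2*y^3 - 10*y^2 + 12*y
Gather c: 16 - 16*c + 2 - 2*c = 18 - 18*c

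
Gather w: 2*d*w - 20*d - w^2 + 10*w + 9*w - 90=-20*d - w^2 + w*(2*d + 19) - 90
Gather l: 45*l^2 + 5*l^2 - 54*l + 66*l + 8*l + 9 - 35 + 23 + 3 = 50*l^2 + 20*l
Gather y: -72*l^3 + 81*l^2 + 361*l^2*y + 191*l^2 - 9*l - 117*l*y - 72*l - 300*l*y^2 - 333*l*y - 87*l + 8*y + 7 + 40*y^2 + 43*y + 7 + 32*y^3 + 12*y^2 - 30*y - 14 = -72*l^3 + 272*l^2 - 168*l + 32*y^3 + y^2*(52 - 300*l) + y*(361*l^2 - 450*l + 21)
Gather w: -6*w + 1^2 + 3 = 4 - 6*w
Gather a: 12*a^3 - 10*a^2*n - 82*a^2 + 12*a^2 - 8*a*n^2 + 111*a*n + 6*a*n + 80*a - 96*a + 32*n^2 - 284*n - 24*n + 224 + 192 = 12*a^3 + a^2*(-10*n - 70) + a*(-8*n^2 + 117*n - 16) + 32*n^2 - 308*n + 416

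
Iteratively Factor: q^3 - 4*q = (q)*(q^2 - 4) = q*(q + 2)*(q - 2)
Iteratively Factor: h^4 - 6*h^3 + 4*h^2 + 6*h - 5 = (h - 1)*(h^3 - 5*h^2 - h + 5) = (h - 1)*(h + 1)*(h^2 - 6*h + 5) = (h - 5)*(h - 1)*(h + 1)*(h - 1)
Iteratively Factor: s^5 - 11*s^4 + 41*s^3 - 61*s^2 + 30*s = (s - 5)*(s^4 - 6*s^3 + 11*s^2 - 6*s) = s*(s - 5)*(s^3 - 6*s^2 + 11*s - 6) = s*(s - 5)*(s - 3)*(s^2 - 3*s + 2) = s*(s - 5)*(s - 3)*(s - 1)*(s - 2)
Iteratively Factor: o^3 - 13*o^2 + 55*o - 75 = (o - 5)*(o^2 - 8*o + 15) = (o - 5)^2*(o - 3)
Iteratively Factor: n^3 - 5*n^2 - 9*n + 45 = (n - 5)*(n^2 - 9) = (n - 5)*(n + 3)*(n - 3)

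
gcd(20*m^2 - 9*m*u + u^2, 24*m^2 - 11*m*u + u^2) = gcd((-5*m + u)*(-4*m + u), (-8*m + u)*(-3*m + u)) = 1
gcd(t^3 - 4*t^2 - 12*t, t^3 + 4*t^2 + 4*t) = t^2 + 2*t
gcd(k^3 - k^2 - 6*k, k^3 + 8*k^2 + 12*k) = k^2 + 2*k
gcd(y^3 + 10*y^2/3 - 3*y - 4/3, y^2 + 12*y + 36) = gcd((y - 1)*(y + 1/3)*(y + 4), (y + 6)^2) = 1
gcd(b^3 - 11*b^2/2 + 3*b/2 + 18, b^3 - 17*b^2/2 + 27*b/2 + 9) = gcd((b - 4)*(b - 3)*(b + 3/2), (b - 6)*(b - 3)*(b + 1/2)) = b - 3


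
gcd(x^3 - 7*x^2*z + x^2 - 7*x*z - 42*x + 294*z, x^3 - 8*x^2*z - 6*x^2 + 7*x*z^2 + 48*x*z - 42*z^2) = x^2 - 7*x*z - 6*x + 42*z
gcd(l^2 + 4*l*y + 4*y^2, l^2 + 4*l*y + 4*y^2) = l^2 + 4*l*y + 4*y^2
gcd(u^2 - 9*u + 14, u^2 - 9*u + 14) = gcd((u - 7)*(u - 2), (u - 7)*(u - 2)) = u^2 - 9*u + 14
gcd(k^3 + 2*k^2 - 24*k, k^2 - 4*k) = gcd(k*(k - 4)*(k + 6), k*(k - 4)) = k^2 - 4*k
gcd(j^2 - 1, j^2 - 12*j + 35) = 1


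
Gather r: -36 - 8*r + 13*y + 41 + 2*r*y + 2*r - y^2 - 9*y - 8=r*(2*y - 6) - y^2 + 4*y - 3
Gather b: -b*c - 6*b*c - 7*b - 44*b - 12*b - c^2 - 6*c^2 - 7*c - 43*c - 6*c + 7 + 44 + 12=b*(-7*c - 63) - 7*c^2 - 56*c + 63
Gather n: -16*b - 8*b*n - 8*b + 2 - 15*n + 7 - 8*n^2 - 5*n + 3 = -24*b - 8*n^2 + n*(-8*b - 20) + 12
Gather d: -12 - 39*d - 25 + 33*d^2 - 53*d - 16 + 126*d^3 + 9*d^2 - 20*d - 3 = 126*d^3 + 42*d^2 - 112*d - 56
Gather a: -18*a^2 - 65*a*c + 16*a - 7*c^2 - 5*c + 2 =-18*a^2 + a*(16 - 65*c) - 7*c^2 - 5*c + 2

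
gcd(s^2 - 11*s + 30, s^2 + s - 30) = s - 5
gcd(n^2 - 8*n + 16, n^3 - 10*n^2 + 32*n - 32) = n^2 - 8*n + 16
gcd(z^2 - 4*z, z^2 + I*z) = z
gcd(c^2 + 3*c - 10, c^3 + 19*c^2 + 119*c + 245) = c + 5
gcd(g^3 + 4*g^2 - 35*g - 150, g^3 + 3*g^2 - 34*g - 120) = g^2 - g - 30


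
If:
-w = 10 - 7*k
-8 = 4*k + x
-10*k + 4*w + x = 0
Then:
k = 24/7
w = 14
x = -152/7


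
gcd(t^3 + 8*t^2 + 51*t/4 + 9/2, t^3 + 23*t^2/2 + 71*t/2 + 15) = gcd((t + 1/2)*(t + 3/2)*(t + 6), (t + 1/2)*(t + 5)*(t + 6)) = t^2 + 13*t/2 + 3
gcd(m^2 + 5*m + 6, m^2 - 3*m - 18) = m + 3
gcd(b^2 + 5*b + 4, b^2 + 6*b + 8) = b + 4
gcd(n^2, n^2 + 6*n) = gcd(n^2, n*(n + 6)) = n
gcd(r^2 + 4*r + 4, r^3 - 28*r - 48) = r + 2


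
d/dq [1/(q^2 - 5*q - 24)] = (5 - 2*q)/(-q^2 + 5*q + 24)^2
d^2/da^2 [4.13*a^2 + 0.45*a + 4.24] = 8.26000000000000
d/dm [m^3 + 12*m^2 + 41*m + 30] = 3*m^2 + 24*m + 41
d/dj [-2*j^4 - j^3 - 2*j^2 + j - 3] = -8*j^3 - 3*j^2 - 4*j + 1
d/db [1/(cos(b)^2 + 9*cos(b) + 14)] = (2*cos(b) + 9)*sin(b)/(cos(b)^2 + 9*cos(b) + 14)^2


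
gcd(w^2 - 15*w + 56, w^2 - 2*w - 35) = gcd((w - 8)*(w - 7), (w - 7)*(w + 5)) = w - 7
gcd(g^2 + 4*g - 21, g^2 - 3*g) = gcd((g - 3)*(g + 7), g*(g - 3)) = g - 3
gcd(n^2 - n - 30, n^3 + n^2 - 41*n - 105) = n + 5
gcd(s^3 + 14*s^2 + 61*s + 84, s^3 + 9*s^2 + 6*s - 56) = s^2 + 11*s + 28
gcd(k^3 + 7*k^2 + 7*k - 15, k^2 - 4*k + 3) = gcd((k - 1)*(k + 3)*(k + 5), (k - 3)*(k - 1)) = k - 1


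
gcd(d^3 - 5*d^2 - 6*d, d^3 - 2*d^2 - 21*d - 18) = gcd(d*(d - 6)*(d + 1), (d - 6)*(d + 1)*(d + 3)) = d^2 - 5*d - 6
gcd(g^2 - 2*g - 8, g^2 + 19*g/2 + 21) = 1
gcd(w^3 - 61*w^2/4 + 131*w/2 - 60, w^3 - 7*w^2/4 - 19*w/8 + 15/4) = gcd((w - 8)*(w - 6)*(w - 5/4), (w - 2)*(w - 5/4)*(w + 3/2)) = w - 5/4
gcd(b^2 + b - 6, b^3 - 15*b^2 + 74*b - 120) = 1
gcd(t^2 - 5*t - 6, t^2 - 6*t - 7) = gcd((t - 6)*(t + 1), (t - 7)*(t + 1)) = t + 1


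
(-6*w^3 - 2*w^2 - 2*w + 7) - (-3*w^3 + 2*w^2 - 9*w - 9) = -3*w^3 - 4*w^2 + 7*w + 16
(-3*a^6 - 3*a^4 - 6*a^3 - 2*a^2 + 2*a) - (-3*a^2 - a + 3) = -3*a^6 - 3*a^4 - 6*a^3 + a^2 + 3*a - 3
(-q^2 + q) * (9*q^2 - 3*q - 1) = -9*q^4 + 12*q^3 - 2*q^2 - q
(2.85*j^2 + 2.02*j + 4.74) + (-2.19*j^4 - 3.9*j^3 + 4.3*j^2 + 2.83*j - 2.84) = -2.19*j^4 - 3.9*j^3 + 7.15*j^2 + 4.85*j + 1.9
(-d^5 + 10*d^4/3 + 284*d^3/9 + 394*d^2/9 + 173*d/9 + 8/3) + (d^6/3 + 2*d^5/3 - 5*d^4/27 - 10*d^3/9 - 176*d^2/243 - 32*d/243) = d^6/3 - d^5/3 + 85*d^4/27 + 274*d^3/9 + 10462*d^2/243 + 4639*d/243 + 8/3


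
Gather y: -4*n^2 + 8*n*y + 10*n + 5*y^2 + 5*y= -4*n^2 + 10*n + 5*y^2 + y*(8*n + 5)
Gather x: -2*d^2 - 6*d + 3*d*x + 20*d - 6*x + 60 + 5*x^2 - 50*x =-2*d^2 + 14*d + 5*x^2 + x*(3*d - 56) + 60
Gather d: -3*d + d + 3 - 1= 2 - 2*d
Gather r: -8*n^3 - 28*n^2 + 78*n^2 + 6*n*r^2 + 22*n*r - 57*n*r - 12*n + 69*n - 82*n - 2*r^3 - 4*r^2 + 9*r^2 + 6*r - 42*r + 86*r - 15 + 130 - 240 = -8*n^3 + 50*n^2 - 25*n - 2*r^3 + r^2*(6*n + 5) + r*(50 - 35*n) - 125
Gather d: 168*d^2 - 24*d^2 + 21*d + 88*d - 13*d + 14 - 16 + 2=144*d^2 + 96*d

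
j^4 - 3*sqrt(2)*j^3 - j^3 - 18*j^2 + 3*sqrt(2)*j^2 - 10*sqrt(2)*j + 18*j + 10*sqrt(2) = (j - 1)*(j - 5*sqrt(2))*(j + sqrt(2))^2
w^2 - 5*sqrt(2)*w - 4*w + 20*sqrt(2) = (w - 4)*(w - 5*sqrt(2))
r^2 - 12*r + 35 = (r - 7)*(r - 5)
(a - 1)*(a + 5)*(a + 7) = a^3 + 11*a^2 + 23*a - 35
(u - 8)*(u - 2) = u^2 - 10*u + 16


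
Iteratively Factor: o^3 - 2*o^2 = (o)*(o^2 - 2*o) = o^2*(o - 2)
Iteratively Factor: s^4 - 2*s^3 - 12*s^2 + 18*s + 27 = (s + 1)*(s^3 - 3*s^2 - 9*s + 27) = (s - 3)*(s + 1)*(s^2 - 9) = (s - 3)*(s + 1)*(s + 3)*(s - 3)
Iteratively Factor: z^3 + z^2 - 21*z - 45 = (z + 3)*(z^2 - 2*z - 15) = (z - 5)*(z + 3)*(z + 3)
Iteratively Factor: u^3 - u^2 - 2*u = (u + 1)*(u^2 - 2*u) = u*(u + 1)*(u - 2)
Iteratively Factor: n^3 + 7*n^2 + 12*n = (n + 3)*(n^2 + 4*n) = (n + 3)*(n + 4)*(n)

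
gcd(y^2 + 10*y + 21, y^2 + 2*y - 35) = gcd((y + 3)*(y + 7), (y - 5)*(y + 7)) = y + 7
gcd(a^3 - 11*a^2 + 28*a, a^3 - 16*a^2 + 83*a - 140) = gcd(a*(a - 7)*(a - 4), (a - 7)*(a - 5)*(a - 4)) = a^2 - 11*a + 28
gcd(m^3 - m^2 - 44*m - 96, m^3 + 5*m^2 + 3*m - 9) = m + 3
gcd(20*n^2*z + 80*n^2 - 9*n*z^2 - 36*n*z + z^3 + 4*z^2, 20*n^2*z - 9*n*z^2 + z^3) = 20*n^2 - 9*n*z + z^2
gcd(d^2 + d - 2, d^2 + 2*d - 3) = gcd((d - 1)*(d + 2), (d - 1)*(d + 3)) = d - 1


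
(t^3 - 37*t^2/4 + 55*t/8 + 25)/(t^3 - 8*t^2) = 1 - 5/(4*t) - 25/(8*t^2)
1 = 1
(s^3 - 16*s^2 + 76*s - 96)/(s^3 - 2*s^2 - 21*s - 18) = (s^2 - 10*s + 16)/(s^2 + 4*s + 3)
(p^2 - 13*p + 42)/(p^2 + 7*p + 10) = (p^2 - 13*p + 42)/(p^2 + 7*p + 10)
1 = 1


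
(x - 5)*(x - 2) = x^2 - 7*x + 10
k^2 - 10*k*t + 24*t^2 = (k - 6*t)*(k - 4*t)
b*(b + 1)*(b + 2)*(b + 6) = b^4 + 9*b^3 + 20*b^2 + 12*b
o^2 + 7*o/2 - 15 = (o - 5/2)*(o + 6)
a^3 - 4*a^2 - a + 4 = (a - 4)*(a - 1)*(a + 1)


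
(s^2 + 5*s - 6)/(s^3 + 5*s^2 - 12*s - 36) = (s - 1)/(s^2 - s - 6)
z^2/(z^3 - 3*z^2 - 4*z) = z/(z^2 - 3*z - 4)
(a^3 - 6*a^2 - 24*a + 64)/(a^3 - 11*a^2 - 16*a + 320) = (a^2 + 2*a - 8)/(a^2 - 3*a - 40)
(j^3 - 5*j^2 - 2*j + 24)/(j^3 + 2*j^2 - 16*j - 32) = (j - 3)/(j + 4)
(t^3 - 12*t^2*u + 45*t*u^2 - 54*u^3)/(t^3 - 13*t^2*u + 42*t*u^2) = (t^2 - 6*t*u + 9*u^2)/(t*(t - 7*u))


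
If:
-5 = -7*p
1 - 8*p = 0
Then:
No Solution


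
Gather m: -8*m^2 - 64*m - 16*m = -8*m^2 - 80*m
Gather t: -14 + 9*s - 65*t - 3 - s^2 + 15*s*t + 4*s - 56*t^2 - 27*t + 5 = -s^2 + 13*s - 56*t^2 + t*(15*s - 92) - 12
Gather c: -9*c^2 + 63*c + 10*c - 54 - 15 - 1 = -9*c^2 + 73*c - 70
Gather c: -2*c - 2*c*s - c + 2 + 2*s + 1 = c*(-2*s - 3) + 2*s + 3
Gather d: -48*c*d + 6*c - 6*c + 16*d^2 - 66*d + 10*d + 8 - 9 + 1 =16*d^2 + d*(-48*c - 56)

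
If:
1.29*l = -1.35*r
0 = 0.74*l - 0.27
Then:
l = 0.36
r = -0.35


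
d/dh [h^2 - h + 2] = 2*h - 1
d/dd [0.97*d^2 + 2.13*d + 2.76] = 1.94*d + 2.13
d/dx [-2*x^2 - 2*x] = -4*x - 2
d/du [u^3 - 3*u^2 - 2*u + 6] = 3*u^2 - 6*u - 2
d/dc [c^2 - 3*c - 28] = 2*c - 3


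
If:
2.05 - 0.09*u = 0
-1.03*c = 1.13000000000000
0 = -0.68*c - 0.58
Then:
No Solution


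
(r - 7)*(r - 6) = r^2 - 13*r + 42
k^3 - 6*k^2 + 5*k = k*(k - 5)*(k - 1)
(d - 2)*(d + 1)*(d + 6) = d^3 + 5*d^2 - 8*d - 12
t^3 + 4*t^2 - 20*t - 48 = (t - 4)*(t + 2)*(t + 6)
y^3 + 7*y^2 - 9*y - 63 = (y - 3)*(y + 3)*(y + 7)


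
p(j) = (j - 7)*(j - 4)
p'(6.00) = 1.00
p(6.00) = -2.00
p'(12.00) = 13.00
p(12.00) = 40.00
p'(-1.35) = -13.70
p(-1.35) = 44.67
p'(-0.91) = -12.82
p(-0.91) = 38.84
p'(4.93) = -1.14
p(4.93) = -1.93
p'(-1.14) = -13.28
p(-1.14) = 41.84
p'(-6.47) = -23.94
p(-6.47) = 141.03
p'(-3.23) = -17.46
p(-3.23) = 73.96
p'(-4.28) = -19.56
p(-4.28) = 93.40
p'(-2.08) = -15.16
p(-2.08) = 55.21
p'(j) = 2*j - 11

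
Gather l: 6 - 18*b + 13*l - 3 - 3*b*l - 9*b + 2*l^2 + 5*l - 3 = -27*b + 2*l^2 + l*(18 - 3*b)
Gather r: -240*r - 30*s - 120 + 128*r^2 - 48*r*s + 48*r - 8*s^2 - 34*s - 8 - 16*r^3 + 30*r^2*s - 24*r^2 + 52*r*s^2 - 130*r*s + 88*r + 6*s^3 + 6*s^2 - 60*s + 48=-16*r^3 + r^2*(30*s + 104) + r*(52*s^2 - 178*s - 104) + 6*s^3 - 2*s^2 - 124*s - 80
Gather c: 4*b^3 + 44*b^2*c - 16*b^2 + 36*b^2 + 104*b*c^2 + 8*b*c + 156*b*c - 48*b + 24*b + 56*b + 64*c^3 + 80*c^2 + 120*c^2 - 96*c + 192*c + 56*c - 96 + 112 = 4*b^3 + 20*b^2 + 32*b + 64*c^3 + c^2*(104*b + 200) + c*(44*b^2 + 164*b + 152) + 16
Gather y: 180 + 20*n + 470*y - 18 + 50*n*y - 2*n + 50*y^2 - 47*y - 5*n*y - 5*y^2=18*n + 45*y^2 + y*(45*n + 423) + 162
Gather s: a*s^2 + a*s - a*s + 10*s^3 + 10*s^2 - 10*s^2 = a*s^2 + 10*s^3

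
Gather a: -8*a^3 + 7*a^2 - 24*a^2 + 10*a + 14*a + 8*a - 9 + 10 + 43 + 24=-8*a^3 - 17*a^2 + 32*a + 68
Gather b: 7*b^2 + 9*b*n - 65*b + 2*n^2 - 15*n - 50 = 7*b^2 + b*(9*n - 65) + 2*n^2 - 15*n - 50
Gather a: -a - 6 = -a - 6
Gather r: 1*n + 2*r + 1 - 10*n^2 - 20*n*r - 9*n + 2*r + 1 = -10*n^2 - 8*n + r*(4 - 20*n) + 2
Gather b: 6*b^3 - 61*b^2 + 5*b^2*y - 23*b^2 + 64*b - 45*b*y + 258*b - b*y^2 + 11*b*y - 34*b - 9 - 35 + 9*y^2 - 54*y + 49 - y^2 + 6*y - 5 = 6*b^3 + b^2*(5*y - 84) + b*(-y^2 - 34*y + 288) + 8*y^2 - 48*y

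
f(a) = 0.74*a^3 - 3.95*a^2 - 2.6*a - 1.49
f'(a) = 2.22*a^2 - 7.9*a - 2.6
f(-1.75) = -13.00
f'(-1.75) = 18.02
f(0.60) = -4.31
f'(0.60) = -6.54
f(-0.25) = -1.10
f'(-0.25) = -0.49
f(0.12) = -1.86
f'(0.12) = -3.52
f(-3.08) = -52.57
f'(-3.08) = 42.79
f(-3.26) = -60.63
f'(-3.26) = 46.75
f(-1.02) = -3.73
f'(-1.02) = 7.77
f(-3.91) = -95.95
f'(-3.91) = 62.23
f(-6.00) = -287.93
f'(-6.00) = 124.72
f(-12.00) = -1817.81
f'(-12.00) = 411.88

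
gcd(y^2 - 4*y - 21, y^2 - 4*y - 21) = y^2 - 4*y - 21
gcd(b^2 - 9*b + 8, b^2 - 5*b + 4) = b - 1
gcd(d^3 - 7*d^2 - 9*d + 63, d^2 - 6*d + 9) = d - 3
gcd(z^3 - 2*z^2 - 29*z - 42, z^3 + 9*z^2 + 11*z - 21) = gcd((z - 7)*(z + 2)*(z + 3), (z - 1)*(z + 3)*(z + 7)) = z + 3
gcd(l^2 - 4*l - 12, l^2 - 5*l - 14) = l + 2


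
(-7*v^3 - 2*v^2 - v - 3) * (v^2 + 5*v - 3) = -7*v^5 - 37*v^4 + 10*v^3 - 2*v^2 - 12*v + 9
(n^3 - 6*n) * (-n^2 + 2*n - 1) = -n^5 + 2*n^4 + 5*n^3 - 12*n^2 + 6*n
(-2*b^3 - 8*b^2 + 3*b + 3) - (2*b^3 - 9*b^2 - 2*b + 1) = -4*b^3 + b^2 + 5*b + 2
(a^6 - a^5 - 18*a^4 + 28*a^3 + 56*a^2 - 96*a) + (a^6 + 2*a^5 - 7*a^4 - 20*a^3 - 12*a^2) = 2*a^6 + a^5 - 25*a^4 + 8*a^3 + 44*a^2 - 96*a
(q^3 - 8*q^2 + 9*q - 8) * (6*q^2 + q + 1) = 6*q^5 - 47*q^4 + 47*q^3 - 47*q^2 + q - 8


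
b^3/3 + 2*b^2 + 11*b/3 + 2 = (b/3 + 1)*(b + 1)*(b + 2)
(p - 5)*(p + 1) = p^2 - 4*p - 5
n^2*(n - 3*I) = n^3 - 3*I*n^2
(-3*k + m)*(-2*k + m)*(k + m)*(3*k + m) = 18*k^4 + 9*k^3*m - 11*k^2*m^2 - k*m^3 + m^4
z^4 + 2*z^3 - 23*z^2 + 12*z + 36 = (z - 3)*(z - 2)*(z + 1)*(z + 6)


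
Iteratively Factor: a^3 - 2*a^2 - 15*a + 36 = (a + 4)*(a^2 - 6*a + 9) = (a - 3)*(a + 4)*(a - 3)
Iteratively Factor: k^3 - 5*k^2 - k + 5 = (k - 1)*(k^2 - 4*k - 5) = (k - 1)*(k + 1)*(k - 5)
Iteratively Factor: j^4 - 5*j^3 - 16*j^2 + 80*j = (j - 5)*(j^3 - 16*j) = j*(j - 5)*(j^2 - 16) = j*(j - 5)*(j - 4)*(j + 4)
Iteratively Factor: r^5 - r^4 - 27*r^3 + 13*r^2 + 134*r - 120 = (r + 3)*(r^4 - 4*r^3 - 15*r^2 + 58*r - 40) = (r - 1)*(r + 3)*(r^3 - 3*r^2 - 18*r + 40) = (r - 5)*(r - 1)*(r + 3)*(r^2 + 2*r - 8) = (r - 5)*(r - 1)*(r + 3)*(r + 4)*(r - 2)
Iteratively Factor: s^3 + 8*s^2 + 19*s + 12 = (s + 3)*(s^2 + 5*s + 4) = (s + 1)*(s + 3)*(s + 4)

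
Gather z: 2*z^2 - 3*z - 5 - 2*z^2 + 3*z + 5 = 0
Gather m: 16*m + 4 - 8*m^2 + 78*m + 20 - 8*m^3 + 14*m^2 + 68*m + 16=-8*m^3 + 6*m^2 + 162*m + 40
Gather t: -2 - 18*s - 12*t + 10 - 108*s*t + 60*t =-18*s + t*(48 - 108*s) + 8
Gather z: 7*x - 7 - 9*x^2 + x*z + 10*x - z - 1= -9*x^2 + 17*x + z*(x - 1) - 8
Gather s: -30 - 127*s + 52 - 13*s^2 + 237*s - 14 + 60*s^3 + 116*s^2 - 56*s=60*s^3 + 103*s^2 + 54*s + 8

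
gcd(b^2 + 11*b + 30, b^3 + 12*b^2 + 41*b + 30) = b^2 + 11*b + 30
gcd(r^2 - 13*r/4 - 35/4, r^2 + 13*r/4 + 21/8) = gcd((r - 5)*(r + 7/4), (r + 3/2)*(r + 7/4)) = r + 7/4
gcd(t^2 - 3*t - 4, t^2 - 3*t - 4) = t^2 - 3*t - 4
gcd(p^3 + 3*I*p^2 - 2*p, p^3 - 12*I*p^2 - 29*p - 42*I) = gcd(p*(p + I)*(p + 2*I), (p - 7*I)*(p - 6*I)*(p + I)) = p + I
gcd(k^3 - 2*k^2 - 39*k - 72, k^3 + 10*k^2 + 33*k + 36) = k^2 + 6*k + 9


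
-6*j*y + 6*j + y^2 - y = (-6*j + y)*(y - 1)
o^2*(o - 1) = o^3 - o^2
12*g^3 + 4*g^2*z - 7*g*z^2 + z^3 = (-6*g + z)*(-2*g + z)*(g + z)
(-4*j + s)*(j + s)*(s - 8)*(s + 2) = -4*j^2*s^2 + 24*j^2*s + 64*j^2 - 3*j*s^3 + 18*j*s^2 + 48*j*s + s^4 - 6*s^3 - 16*s^2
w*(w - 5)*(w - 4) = w^3 - 9*w^2 + 20*w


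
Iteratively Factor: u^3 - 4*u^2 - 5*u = (u + 1)*(u^2 - 5*u) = u*(u + 1)*(u - 5)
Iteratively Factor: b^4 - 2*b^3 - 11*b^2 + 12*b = (b - 1)*(b^3 - b^2 - 12*b) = (b - 4)*(b - 1)*(b^2 + 3*b) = b*(b - 4)*(b - 1)*(b + 3)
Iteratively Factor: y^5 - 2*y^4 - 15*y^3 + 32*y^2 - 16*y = (y)*(y^4 - 2*y^3 - 15*y^2 + 32*y - 16) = y*(y - 1)*(y^3 - y^2 - 16*y + 16) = y*(y - 4)*(y - 1)*(y^2 + 3*y - 4) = y*(y - 4)*(y - 1)^2*(y + 4)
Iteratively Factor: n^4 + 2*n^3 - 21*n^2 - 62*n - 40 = (n - 5)*(n^3 + 7*n^2 + 14*n + 8) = (n - 5)*(n + 1)*(n^2 + 6*n + 8) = (n - 5)*(n + 1)*(n + 2)*(n + 4)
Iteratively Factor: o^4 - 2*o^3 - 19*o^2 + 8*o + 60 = (o + 3)*(o^3 - 5*o^2 - 4*o + 20) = (o - 5)*(o + 3)*(o^2 - 4) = (o - 5)*(o + 2)*(o + 3)*(o - 2)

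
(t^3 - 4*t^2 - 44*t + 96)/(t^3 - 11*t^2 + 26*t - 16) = (t + 6)/(t - 1)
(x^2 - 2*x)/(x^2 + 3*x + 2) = x*(x - 2)/(x^2 + 3*x + 2)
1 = 1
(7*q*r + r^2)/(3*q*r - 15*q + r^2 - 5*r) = r*(7*q + r)/(3*q*r - 15*q + r^2 - 5*r)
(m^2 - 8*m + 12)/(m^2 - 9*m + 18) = (m - 2)/(m - 3)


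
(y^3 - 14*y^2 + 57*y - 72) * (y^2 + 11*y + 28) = y^5 - 3*y^4 - 69*y^3 + 163*y^2 + 804*y - 2016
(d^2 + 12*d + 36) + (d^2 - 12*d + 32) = 2*d^2 + 68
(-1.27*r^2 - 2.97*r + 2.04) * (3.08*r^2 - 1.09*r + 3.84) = -3.9116*r^4 - 7.7633*r^3 + 4.6437*r^2 - 13.6284*r + 7.8336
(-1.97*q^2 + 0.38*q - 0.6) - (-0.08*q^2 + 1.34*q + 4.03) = -1.89*q^2 - 0.96*q - 4.63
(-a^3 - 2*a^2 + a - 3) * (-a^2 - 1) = a^5 + 2*a^4 + 5*a^2 - a + 3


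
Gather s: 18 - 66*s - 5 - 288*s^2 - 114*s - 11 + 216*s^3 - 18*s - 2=216*s^3 - 288*s^2 - 198*s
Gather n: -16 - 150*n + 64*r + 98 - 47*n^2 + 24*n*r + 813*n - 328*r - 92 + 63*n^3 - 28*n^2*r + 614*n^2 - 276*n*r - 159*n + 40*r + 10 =63*n^3 + n^2*(567 - 28*r) + n*(504 - 252*r) - 224*r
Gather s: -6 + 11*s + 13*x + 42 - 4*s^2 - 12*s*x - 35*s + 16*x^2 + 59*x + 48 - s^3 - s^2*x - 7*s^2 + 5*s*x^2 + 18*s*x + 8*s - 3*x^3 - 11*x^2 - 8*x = -s^3 + s^2*(-x - 11) + s*(5*x^2 + 6*x - 16) - 3*x^3 + 5*x^2 + 64*x + 84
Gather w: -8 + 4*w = 4*w - 8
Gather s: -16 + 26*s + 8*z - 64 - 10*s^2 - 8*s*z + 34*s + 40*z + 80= -10*s^2 + s*(60 - 8*z) + 48*z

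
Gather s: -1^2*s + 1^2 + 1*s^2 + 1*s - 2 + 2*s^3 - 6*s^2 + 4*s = 2*s^3 - 5*s^2 + 4*s - 1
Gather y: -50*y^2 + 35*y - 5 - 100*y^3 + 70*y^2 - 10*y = -100*y^3 + 20*y^2 + 25*y - 5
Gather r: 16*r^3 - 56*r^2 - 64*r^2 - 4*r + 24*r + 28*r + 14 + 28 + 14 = 16*r^3 - 120*r^2 + 48*r + 56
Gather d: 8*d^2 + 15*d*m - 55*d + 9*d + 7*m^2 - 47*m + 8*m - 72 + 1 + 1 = 8*d^2 + d*(15*m - 46) + 7*m^2 - 39*m - 70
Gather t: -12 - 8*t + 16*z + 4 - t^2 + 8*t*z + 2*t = -t^2 + t*(8*z - 6) + 16*z - 8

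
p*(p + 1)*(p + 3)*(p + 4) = p^4 + 8*p^3 + 19*p^2 + 12*p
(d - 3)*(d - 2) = d^2 - 5*d + 6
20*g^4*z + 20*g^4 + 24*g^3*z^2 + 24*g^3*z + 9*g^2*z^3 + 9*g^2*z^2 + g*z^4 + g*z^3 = (2*g + z)^2*(5*g + z)*(g*z + g)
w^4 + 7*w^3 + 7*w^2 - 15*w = w*(w - 1)*(w + 3)*(w + 5)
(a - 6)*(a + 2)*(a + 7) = a^3 + 3*a^2 - 40*a - 84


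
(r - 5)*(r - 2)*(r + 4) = r^3 - 3*r^2 - 18*r + 40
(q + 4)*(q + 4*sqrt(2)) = q^2 + 4*q + 4*sqrt(2)*q + 16*sqrt(2)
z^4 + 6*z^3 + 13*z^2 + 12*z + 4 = (z + 1)^2*(z + 2)^2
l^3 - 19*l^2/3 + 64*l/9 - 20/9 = (l - 5)*(l - 2/3)^2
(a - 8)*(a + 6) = a^2 - 2*a - 48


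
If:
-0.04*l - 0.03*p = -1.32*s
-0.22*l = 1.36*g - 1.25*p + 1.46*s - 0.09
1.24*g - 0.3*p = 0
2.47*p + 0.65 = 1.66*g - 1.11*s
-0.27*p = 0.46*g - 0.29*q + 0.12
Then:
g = -0.07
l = -0.67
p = -0.30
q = 0.02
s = -0.03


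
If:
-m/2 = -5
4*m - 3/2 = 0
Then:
No Solution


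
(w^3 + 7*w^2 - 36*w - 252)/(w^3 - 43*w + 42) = (w + 6)/(w - 1)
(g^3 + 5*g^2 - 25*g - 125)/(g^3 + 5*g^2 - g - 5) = (g^2 - 25)/(g^2 - 1)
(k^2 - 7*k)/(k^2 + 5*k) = (k - 7)/(k + 5)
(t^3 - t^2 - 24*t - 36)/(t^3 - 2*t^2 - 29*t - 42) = (t - 6)/(t - 7)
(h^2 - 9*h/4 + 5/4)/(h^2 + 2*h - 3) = (h - 5/4)/(h + 3)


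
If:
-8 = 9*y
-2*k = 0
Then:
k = 0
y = -8/9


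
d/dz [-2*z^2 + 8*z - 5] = 8 - 4*z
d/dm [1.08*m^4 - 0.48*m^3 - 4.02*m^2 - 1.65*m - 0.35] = 4.32*m^3 - 1.44*m^2 - 8.04*m - 1.65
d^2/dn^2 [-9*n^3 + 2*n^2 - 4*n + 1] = 4 - 54*n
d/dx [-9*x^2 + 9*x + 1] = 9 - 18*x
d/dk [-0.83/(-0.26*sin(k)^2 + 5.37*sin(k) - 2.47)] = (4.4571 - 0.4316*sin(k))*cos(k)/(0.26*sin(k)^2 - 5.37*sin(k) + 2.47)^2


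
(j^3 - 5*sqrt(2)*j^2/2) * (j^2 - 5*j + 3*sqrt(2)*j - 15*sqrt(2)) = j^5 - 5*j^4 + sqrt(2)*j^4/2 - 15*j^3 - 5*sqrt(2)*j^3/2 + 75*j^2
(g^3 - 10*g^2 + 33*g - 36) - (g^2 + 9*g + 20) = g^3 - 11*g^2 + 24*g - 56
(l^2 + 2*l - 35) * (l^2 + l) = l^4 + 3*l^3 - 33*l^2 - 35*l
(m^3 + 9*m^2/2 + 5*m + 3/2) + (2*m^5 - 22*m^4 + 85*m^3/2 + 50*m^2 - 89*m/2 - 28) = 2*m^5 - 22*m^4 + 87*m^3/2 + 109*m^2/2 - 79*m/2 - 53/2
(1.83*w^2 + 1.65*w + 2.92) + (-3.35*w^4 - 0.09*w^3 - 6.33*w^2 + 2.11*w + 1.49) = -3.35*w^4 - 0.09*w^3 - 4.5*w^2 + 3.76*w + 4.41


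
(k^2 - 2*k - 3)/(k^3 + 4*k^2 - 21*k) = (k + 1)/(k*(k + 7))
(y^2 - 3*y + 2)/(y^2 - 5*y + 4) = (y - 2)/(y - 4)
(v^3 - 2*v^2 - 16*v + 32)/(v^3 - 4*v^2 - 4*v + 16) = (v + 4)/(v + 2)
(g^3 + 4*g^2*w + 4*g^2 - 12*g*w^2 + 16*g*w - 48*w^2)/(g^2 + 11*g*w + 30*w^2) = (g^2 - 2*g*w + 4*g - 8*w)/(g + 5*w)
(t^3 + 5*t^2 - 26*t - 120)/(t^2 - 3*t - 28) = (t^2 + t - 30)/(t - 7)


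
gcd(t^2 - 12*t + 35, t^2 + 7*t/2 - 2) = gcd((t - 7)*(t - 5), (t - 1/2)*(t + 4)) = 1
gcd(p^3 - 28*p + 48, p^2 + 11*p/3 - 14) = p + 6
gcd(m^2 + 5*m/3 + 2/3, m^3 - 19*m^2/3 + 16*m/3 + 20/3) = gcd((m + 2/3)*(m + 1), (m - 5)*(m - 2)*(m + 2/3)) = m + 2/3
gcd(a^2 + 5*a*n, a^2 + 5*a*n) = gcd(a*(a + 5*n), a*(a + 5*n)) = a^2 + 5*a*n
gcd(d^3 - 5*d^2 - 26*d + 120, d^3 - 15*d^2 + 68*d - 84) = d - 6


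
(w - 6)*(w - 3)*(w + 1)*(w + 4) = w^4 - 4*w^3 - 23*w^2 + 54*w + 72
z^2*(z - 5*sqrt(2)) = z^3 - 5*sqrt(2)*z^2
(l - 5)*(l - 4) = l^2 - 9*l + 20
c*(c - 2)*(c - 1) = c^3 - 3*c^2 + 2*c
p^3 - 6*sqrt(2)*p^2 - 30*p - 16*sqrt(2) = (p - 8*sqrt(2))*(p + sqrt(2))^2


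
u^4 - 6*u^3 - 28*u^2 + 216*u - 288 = (u - 6)*(u - 4)*(u - 2)*(u + 6)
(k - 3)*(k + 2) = k^2 - k - 6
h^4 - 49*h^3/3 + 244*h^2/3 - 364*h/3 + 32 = (h - 8)*(h - 6)*(h - 2)*(h - 1/3)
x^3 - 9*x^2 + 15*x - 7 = (x - 7)*(x - 1)^2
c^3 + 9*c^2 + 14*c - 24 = (c - 1)*(c + 4)*(c + 6)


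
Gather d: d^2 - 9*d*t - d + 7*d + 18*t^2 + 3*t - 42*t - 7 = d^2 + d*(6 - 9*t) + 18*t^2 - 39*t - 7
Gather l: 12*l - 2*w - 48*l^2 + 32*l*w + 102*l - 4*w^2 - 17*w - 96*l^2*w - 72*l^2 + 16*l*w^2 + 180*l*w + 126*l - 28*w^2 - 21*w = l^2*(-96*w - 120) + l*(16*w^2 + 212*w + 240) - 32*w^2 - 40*w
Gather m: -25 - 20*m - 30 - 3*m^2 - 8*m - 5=-3*m^2 - 28*m - 60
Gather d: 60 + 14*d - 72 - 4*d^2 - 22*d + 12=-4*d^2 - 8*d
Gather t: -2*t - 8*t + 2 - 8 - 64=-10*t - 70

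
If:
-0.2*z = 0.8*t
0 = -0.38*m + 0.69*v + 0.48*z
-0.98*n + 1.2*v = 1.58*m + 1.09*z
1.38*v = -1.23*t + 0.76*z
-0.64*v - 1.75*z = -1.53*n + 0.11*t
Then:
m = 0.00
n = 0.00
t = 0.00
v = 0.00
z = 0.00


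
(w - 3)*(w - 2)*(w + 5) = w^3 - 19*w + 30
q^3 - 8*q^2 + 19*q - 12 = (q - 4)*(q - 3)*(q - 1)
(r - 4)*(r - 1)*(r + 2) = r^3 - 3*r^2 - 6*r + 8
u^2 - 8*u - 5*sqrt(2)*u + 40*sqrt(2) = (u - 8)*(u - 5*sqrt(2))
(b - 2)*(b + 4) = b^2 + 2*b - 8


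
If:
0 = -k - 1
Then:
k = -1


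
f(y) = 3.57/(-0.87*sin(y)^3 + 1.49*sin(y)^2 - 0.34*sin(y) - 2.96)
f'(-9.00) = -1.04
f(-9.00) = -1.42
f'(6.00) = 0.63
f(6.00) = -1.31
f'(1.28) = -0.02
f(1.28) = -1.33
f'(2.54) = 0.19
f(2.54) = -1.26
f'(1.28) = -0.02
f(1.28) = -1.33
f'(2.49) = 0.18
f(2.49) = -1.27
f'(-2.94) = -0.46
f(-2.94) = -1.26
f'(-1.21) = 17.46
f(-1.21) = -5.71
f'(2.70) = 0.18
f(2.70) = -1.23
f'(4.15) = -7.73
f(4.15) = -3.31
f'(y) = 3.57*(2.61*sin(y)^2*cos(y) - 2.98*sin(y)*cos(y) + 0.34*cos(y))/(-0.87*sin(y)^3 + 1.49*sin(y)^2 - 0.34*sin(y) - 2.96)^2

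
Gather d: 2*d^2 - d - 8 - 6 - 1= 2*d^2 - d - 15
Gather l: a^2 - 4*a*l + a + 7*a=a^2 - 4*a*l + 8*a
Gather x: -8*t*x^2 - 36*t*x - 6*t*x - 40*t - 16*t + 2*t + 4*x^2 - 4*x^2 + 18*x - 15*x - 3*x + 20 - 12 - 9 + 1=-8*t*x^2 - 42*t*x - 54*t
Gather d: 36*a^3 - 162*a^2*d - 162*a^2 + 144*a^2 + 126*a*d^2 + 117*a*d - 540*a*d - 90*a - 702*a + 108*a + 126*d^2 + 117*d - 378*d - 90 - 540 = 36*a^3 - 18*a^2 - 684*a + d^2*(126*a + 126) + d*(-162*a^2 - 423*a - 261) - 630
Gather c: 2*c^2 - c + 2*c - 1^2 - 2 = 2*c^2 + c - 3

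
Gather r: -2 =-2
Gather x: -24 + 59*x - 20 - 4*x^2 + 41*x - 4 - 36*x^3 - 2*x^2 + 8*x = -36*x^3 - 6*x^2 + 108*x - 48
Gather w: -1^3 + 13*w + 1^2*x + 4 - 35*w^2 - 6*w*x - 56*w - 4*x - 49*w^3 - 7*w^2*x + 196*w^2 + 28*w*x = -49*w^3 + w^2*(161 - 7*x) + w*(22*x - 43) - 3*x + 3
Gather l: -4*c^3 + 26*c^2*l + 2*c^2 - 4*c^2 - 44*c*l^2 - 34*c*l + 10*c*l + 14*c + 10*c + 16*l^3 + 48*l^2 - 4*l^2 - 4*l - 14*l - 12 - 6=-4*c^3 - 2*c^2 + 24*c + 16*l^3 + l^2*(44 - 44*c) + l*(26*c^2 - 24*c - 18) - 18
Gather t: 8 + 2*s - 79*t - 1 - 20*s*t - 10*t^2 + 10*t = 2*s - 10*t^2 + t*(-20*s - 69) + 7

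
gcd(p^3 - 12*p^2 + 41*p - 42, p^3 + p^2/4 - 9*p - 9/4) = p - 3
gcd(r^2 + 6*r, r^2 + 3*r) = r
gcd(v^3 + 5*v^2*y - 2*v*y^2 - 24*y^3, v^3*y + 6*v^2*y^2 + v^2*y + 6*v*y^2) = 1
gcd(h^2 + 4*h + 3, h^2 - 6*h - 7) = h + 1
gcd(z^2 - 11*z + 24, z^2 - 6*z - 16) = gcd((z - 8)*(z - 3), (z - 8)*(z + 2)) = z - 8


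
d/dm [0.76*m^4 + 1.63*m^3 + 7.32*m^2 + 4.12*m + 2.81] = 3.04*m^3 + 4.89*m^2 + 14.64*m + 4.12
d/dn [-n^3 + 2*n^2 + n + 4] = -3*n^2 + 4*n + 1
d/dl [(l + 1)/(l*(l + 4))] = (-l^2 - 2*l - 4)/(l^2*(l^2 + 8*l + 16))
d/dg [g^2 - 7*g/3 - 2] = 2*g - 7/3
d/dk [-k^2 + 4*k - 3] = 4 - 2*k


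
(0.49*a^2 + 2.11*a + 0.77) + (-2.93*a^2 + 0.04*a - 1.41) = -2.44*a^2 + 2.15*a - 0.64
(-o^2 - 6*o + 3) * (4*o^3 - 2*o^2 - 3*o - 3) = -4*o^5 - 22*o^4 + 27*o^3 + 15*o^2 + 9*o - 9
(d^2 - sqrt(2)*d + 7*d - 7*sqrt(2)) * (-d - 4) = -d^3 - 11*d^2 + sqrt(2)*d^2 - 28*d + 11*sqrt(2)*d + 28*sqrt(2)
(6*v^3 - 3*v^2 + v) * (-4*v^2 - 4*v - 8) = -24*v^5 - 12*v^4 - 40*v^3 + 20*v^2 - 8*v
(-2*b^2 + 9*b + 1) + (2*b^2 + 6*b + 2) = 15*b + 3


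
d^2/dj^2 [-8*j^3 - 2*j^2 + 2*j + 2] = -48*j - 4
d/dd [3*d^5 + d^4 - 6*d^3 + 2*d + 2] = 15*d^4 + 4*d^3 - 18*d^2 + 2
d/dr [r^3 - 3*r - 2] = 3*r^2 - 3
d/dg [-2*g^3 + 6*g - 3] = 6 - 6*g^2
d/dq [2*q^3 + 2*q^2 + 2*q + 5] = 6*q^2 + 4*q + 2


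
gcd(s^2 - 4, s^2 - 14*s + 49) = 1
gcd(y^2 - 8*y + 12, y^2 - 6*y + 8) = y - 2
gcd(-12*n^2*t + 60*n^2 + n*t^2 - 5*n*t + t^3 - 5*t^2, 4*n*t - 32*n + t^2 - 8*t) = 4*n + t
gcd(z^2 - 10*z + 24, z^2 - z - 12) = z - 4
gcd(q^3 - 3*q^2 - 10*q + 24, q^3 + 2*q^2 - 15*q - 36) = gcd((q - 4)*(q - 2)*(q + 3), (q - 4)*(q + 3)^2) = q^2 - q - 12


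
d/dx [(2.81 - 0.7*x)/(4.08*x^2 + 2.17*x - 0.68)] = (2.856*x^2 - 22.9296*x - 5.6217)/(16.6464*x^4 + 17.7072*x^3 - 0.839900000000001*x^2 - 2.9512*x + 0.4624)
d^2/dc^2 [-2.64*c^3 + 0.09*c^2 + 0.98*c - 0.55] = 0.18 - 15.84*c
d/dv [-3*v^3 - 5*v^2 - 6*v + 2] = -9*v^2 - 10*v - 6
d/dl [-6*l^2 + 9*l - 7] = 9 - 12*l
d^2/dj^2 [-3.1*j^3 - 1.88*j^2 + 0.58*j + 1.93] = -18.6*j - 3.76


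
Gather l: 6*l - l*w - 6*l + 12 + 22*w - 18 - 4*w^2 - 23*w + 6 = -l*w - 4*w^2 - w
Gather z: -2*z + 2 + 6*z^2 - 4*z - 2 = 6*z^2 - 6*z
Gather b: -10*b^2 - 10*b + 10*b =-10*b^2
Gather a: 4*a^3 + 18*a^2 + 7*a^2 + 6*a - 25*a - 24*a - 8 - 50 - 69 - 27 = 4*a^3 + 25*a^2 - 43*a - 154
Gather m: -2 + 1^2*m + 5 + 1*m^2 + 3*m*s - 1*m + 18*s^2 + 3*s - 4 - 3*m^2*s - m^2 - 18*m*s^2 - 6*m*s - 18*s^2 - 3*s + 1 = -3*m^2*s + m*(-18*s^2 - 3*s)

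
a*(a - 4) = a^2 - 4*a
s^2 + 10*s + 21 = (s + 3)*(s + 7)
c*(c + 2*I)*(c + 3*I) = c^3 + 5*I*c^2 - 6*c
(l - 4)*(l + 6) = l^2 + 2*l - 24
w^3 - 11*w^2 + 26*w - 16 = (w - 8)*(w - 2)*(w - 1)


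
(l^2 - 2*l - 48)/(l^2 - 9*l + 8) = (l + 6)/(l - 1)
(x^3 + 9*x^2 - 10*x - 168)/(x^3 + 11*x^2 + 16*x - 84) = (x - 4)/(x - 2)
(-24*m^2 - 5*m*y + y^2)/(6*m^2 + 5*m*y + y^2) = (-8*m + y)/(2*m + y)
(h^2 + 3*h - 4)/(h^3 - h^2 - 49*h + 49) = (h + 4)/(h^2 - 49)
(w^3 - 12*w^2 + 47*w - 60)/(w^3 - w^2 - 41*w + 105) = (w - 4)/(w + 7)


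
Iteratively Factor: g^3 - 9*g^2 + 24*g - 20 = (g - 2)*(g^2 - 7*g + 10) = (g - 5)*(g - 2)*(g - 2)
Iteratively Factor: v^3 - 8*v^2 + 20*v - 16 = (v - 2)*(v^2 - 6*v + 8) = (v - 4)*(v - 2)*(v - 2)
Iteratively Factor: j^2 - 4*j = (j - 4)*(j)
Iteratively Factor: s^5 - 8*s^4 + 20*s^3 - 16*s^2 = (s - 4)*(s^4 - 4*s^3 + 4*s^2) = (s - 4)*(s - 2)*(s^3 - 2*s^2) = (s - 4)*(s - 2)^2*(s^2) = s*(s - 4)*(s - 2)^2*(s)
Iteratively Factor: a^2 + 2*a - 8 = (a - 2)*(a + 4)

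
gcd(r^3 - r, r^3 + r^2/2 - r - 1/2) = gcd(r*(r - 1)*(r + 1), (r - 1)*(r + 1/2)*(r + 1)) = r^2 - 1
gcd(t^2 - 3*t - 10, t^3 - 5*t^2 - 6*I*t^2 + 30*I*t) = t - 5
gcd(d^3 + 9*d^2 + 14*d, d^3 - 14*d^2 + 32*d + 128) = d + 2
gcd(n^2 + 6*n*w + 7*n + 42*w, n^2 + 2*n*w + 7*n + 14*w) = n + 7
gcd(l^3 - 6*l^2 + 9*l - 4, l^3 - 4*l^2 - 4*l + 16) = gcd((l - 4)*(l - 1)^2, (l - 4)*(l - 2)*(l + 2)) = l - 4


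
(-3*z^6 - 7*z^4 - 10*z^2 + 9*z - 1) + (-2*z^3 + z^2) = -3*z^6 - 7*z^4 - 2*z^3 - 9*z^2 + 9*z - 1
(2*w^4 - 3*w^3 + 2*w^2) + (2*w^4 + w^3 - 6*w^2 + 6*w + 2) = 4*w^4 - 2*w^3 - 4*w^2 + 6*w + 2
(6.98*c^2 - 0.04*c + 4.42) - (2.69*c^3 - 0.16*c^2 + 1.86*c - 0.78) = -2.69*c^3 + 7.14*c^2 - 1.9*c + 5.2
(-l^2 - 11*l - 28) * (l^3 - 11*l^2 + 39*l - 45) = -l^5 + 54*l^3 - 76*l^2 - 597*l + 1260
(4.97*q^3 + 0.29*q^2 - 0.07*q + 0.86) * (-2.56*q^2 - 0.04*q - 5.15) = -12.7232*q^5 - 0.9412*q^4 - 25.4279*q^3 - 3.6923*q^2 + 0.3261*q - 4.429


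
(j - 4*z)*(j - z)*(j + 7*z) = j^3 + 2*j^2*z - 31*j*z^2 + 28*z^3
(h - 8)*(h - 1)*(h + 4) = h^3 - 5*h^2 - 28*h + 32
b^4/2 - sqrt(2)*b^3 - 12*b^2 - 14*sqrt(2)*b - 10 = (b/2 + sqrt(2)/2)*(b - 5*sqrt(2))*(b + sqrt(2))^2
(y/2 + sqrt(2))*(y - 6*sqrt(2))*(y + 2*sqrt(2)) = y^3/2 - sqrt(2)*y^2 - 20*y - 24*sqrt(2)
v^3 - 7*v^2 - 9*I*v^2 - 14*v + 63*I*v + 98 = (v - 7)*(v - 7*I)*(v - 2*I)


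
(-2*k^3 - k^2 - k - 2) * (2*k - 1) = -4*k^4 - k^2 - 3*k + 2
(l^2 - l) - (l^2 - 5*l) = 4*l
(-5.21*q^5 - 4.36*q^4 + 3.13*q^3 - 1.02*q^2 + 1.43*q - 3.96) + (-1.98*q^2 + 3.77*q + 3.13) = -5.21*q^5 - 4.36*q^4 + 3.13*q^3 - 3.0*q^2 + 5.2*q - 0.83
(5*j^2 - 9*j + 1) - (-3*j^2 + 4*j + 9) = 8*j^2 - 13*j - 8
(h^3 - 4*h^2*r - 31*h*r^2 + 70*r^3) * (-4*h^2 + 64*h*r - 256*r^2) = -4*h^5 + 80*h^4*r - 388*h^3*r^2 - 1240*h^2*r^3 + 12416*h*r^4 - 17920*r^5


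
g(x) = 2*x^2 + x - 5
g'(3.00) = 13.00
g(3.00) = 16.00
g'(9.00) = 37.00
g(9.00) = 166.00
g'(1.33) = 6.32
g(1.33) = -0.13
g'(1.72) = 7.88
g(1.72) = 2.64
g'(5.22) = 21.88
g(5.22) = 54.72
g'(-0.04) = 0.84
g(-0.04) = -5.04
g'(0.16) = 1.64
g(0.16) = -4.79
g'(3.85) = 16.40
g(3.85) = 28.50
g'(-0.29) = -0.16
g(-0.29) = -5.12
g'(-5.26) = -20.04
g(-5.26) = 45.08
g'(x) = 4*x + 1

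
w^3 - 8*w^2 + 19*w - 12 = (w - 4)*(w - 3)*(w - 1)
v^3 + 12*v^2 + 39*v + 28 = (v + 1)*(v + 4)*(v + 7)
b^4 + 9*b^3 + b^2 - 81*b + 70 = (b - 2)*(b - 1)*(b + 5)*(b + 7)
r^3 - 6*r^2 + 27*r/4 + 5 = (r - 4)*(r - 5/2)*(r + 1/2)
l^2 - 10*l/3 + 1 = (l - 3)*(l - 1/3)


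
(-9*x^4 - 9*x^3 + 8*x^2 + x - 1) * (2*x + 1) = -18*x^5 - 27*x^4 + 7*x^3 + 10*x^2 - x - 1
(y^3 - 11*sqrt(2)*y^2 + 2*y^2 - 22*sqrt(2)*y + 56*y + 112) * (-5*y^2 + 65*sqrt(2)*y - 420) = -5*y^5 - 10*y^4 + 120*sqrt(2)*y^4 - 2130*y^3 + 240*sqrt(2)*y^3 - 4260*y^2 + 8260*sqrt(2)*y^2 - 23520*y + 16520*sqrt(2)*y - 47040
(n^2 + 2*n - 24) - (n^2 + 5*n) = -3*n - 24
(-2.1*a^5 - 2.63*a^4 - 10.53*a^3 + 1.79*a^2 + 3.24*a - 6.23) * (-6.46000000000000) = 13.566*a^5 + 16.9898*a^4 + 68.0238*a^3 - 11.5634*a^2 - 20.9304*a + 40.2458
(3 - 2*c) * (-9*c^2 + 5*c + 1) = 18*c^3 - 37*c^2 + 13*c + 3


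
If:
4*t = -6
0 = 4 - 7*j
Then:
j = 4/7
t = -3/2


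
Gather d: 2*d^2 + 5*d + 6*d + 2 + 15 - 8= 2*d^2 + 11*d + 9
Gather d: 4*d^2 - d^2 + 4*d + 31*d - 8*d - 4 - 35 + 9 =3*d^2 + 27*d - 30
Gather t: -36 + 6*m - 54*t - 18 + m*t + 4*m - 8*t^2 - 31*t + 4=10*m - 8*t^2 + t*(m - 85) - 50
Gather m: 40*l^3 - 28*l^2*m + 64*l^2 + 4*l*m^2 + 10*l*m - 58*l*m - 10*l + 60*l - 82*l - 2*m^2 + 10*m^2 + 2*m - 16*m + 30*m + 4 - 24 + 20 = 40*l^3 + 64*l^2 - 32*l + m^2*(4*l + 8) + m*(-28*l^2 - 48*l + 16)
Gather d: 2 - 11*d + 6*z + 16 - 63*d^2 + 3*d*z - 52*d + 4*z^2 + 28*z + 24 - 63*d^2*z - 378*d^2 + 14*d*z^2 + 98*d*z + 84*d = d^2*(-63*z - 441) + d*(14*z^2 + 101*z + 21) + 4*z^2 + 34*z + 42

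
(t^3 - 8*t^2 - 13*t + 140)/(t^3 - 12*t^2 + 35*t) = (t + 4)/t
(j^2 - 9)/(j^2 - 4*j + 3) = (j + 3)/(j - 1)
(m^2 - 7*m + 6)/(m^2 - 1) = (m - 6)/(m + 1)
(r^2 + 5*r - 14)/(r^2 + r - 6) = (r + 7)/(r + 3)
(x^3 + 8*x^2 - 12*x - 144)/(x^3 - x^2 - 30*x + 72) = (x + 6)/(x - 3)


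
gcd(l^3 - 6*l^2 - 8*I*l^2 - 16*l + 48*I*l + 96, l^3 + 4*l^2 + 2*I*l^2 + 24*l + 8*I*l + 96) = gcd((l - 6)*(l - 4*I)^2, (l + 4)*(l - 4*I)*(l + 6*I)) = l - 4*I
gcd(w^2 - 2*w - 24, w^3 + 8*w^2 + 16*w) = w + 4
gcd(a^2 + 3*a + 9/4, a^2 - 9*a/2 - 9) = a + 3/2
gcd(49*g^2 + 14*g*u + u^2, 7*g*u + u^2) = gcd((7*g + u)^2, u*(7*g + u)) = 7*g + u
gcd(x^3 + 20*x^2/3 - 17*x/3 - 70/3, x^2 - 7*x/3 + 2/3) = x - 2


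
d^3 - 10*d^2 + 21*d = d*(d - 7)*(d - 3)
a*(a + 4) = a^2 + 4*a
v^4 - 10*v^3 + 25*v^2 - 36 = (v - 6)*(v - 3)*(v - 2)*(v + 1)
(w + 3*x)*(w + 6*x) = w^2 + 9*w*x + 18*x^2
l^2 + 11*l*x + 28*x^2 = (l + 4*x)*(l + 7*x)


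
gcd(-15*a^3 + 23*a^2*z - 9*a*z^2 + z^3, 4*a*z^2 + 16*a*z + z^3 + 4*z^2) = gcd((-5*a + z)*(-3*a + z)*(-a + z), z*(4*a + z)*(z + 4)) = 1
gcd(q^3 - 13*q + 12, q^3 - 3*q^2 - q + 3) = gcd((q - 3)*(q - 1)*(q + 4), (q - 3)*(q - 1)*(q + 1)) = q^2 - 4*q + 3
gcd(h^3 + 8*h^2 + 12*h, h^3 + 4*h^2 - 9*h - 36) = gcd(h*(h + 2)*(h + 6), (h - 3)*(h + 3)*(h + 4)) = 1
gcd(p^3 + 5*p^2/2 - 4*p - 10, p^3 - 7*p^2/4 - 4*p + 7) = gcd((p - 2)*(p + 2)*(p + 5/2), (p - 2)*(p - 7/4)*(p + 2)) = p^2 - 4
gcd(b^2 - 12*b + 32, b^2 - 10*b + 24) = b - 4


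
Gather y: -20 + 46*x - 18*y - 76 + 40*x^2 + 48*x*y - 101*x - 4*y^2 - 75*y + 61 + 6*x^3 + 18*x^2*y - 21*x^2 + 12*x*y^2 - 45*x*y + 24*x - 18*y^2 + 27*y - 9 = 6*x^3 + 19*x^2 - 31*x + y^2*(12*x - 22) + y*(18*x^2 + 3*x - 66) - 44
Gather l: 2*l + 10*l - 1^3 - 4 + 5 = 12*l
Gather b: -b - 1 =-b - 1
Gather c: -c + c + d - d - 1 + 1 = 0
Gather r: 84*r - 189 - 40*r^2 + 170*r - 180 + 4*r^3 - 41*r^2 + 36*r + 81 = 4*r^3 - 81*r^2 + 290*r - 288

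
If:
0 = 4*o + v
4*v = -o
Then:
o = 0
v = 0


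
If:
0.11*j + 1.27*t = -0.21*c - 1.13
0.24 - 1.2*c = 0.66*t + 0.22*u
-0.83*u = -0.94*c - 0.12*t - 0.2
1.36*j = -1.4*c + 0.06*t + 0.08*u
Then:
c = 0.57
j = -0.59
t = -0.93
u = 0.76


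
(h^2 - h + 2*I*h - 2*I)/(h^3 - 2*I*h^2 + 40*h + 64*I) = (h - 1)/(h^2 - 4*I*h + 32)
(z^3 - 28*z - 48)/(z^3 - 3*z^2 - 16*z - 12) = (z + 4)/(z + 1)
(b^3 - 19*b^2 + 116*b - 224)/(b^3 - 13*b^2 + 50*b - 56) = (b - 8)/(b - 2)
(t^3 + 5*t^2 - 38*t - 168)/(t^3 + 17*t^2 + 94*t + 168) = (t - 6)/(t + 6)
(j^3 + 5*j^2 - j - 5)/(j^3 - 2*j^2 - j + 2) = (j + 5)/(j - 2)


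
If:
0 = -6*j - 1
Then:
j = -1/6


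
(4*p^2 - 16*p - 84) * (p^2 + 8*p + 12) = 4*p^4 + 16*p^3 - 164*p^2 - 864*p - 1008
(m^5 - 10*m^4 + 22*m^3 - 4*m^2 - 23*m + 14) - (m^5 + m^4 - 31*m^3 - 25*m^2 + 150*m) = -11*m^4 + 53*m^3 + 21*m^2 - 173*m + 14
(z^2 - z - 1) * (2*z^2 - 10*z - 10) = 2*z^4 - 12*z^3 - 2*z^2 + 20*z + 10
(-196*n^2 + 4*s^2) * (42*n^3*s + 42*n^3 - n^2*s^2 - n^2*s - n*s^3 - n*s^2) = -8232*n^5*s - 8232*n^5 + 196*n^4*s^2 + 196*n^4*s + 364*n^3*s^3 + 364*n^3*s^2 - 4*n^2*s^4 - 4*n^2*s^3 - 4*n*s^5 - 4*n*s^4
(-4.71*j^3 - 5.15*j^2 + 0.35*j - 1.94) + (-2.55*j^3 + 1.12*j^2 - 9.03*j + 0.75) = -7.26*j^3 - 4.03*j^2 - 8.68*j - 1.19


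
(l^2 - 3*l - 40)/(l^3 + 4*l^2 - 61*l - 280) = 1/(l + 7)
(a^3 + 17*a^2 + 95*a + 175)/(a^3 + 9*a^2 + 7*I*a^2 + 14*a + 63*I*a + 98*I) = (a^2 + 10*a + 25)/(a^2 + a*(2 + 7*I) + 14*I)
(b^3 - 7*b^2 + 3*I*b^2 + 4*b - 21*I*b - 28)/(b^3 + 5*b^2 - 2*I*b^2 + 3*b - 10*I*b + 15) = (b^3 + b^2*(-7 + 3*I) + b*(4 - 21*I) - 28)/(b^3 + b^2*(5 - 2*I) + b*(3 - 10*I) + 15)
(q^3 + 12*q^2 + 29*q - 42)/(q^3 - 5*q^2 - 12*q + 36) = (q^3 + 12*q^2 + 29*q - 42)/(q^3 - 5*q^2 - 12*q + 36)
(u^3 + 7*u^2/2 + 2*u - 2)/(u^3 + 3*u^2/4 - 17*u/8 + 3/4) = 4*(u + 2)/(4*u - 3)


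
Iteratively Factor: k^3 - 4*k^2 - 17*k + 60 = (k - 5)*(k^2 + k - 12) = (k - 5)*(k + 4)*(k - 3)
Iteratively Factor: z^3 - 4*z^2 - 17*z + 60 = (z - 3)*(z^2 - z - 20) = (z - 5)*(z - 3)*(z + 4)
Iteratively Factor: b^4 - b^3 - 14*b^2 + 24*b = (b - 2)*(b^3 + b^2 - 12*b) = b*(b - 2)*(b^2 + b - 12) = b*(b - 2)*(b + 4)*(b - 3)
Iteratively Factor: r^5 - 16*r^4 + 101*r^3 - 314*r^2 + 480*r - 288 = (r - 2)*(r^4 - 14*r^3 + 73*r^2 - 168*r + 144) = (r - 3)*(r - 2)*(r^3 - 11*r^2 + 40*r - 48) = (r - 4)*(r - 3)*(r - 2)*(r^2 - 7*r + 12) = (r - 4)*(r - 3)^2*(r - 2)*(r - 4)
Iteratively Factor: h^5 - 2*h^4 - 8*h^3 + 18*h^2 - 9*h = (h)*(h^4 - 2*h^3 - 8*h^2 + 18*h - 9) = h*(h - 1)*(h^3 - h^2 - 9*h + 9) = h*(h - 1)*(h + 3)*(h^2 - 4*h + 3) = h*(h - 3)*(h - 1)*(h + 3)*(h - 1)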